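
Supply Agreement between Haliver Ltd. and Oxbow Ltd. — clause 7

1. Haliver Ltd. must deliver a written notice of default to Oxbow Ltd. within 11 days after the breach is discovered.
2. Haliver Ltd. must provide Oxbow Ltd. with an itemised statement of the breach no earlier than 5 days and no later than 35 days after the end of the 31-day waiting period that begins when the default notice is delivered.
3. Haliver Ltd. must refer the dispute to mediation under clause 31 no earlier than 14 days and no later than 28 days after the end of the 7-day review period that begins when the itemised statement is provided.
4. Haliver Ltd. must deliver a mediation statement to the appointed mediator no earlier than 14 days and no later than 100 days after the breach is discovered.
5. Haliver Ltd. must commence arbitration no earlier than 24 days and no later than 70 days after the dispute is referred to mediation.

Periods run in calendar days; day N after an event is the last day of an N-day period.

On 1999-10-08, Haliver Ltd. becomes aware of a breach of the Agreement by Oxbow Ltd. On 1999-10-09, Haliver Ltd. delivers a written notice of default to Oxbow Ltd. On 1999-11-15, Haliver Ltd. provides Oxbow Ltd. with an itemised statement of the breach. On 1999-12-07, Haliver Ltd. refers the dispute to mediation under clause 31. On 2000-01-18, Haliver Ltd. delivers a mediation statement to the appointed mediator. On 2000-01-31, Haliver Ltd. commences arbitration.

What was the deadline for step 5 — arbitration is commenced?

Step 5 runs from 1999-12-07, when the dispute is referred to mediation. The window is 24–70 days after 1999-12-07; it closes on 2000-02-15.

2000-02-15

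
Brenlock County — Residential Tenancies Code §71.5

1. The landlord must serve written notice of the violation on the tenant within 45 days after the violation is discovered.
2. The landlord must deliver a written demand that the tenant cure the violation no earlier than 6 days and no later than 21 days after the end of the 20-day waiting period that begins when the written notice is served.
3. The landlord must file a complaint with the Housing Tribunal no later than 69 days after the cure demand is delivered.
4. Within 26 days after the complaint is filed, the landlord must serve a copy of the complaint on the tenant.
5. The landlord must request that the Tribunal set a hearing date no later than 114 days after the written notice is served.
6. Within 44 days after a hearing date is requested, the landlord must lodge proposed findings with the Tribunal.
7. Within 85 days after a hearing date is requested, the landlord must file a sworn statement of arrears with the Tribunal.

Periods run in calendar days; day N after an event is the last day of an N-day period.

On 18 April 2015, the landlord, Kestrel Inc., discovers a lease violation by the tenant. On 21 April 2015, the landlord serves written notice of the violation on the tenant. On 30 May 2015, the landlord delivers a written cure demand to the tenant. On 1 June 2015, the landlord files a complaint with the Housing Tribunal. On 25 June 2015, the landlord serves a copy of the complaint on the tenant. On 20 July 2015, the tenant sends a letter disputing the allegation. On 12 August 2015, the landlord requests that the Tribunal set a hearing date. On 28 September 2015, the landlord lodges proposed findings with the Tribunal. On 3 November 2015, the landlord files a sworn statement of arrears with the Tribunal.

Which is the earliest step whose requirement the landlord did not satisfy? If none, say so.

Step 1 — counting 45 days from 18 April 2015 (when the violation is discovered) gives a deadline of 2 June 2015; 21 April 2015 is within that limit.
Step 2 — 6 and 21 days from 11 May 2015 (end of the 20-day waiting period, which began when the written notice is served on 21 April 2015) are 17 May 2015 and 1 June 2015 respectively; done 30 May 2015, which is between those dates.
Step 3 — counting 69 days from 30 May 2015 (when the cure demand is delivered) gives a deadline of 7 August 2015; completed 1 June 2015, before the deadline.
Step 4 — counting 26 days from 1 June 2015 (when the complaint is filed) gives a deadline of 27 June 2015; done 25 June 2015 — timely.
Step 5 — counting 114 days from 21 April 2015 (when the written notice is served) gives a deadline of 13 August 2015; completed 12 August 2015, before the deadline.
Step 6 — counting 44 days from 12 August 2015 (when a hearing date is requested) gives a deadline of 25 September 2015; not done until 28 September 2015, 3 days after the deadline.
Later steps need not be reached.

Step 6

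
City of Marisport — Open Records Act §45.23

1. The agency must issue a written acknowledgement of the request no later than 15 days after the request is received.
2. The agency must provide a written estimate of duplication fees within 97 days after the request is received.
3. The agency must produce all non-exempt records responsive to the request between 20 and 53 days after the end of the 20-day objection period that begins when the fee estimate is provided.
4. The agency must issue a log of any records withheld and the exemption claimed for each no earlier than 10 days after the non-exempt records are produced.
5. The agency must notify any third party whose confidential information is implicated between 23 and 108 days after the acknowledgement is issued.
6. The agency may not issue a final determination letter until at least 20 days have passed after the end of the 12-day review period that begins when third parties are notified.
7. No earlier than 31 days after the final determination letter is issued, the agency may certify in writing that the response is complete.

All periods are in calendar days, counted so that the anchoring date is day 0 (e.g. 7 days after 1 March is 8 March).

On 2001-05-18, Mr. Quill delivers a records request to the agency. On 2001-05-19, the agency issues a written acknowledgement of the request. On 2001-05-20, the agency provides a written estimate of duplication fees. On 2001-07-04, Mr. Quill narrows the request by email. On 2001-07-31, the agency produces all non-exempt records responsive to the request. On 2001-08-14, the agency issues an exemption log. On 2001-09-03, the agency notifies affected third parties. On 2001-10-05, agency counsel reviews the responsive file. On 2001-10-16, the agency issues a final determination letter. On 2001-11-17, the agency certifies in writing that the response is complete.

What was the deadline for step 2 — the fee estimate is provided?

Step 2 runs from 2001-05-18, when the request is received. 97 days after 2001-05-18 is 2001-08-23.

2001-08-23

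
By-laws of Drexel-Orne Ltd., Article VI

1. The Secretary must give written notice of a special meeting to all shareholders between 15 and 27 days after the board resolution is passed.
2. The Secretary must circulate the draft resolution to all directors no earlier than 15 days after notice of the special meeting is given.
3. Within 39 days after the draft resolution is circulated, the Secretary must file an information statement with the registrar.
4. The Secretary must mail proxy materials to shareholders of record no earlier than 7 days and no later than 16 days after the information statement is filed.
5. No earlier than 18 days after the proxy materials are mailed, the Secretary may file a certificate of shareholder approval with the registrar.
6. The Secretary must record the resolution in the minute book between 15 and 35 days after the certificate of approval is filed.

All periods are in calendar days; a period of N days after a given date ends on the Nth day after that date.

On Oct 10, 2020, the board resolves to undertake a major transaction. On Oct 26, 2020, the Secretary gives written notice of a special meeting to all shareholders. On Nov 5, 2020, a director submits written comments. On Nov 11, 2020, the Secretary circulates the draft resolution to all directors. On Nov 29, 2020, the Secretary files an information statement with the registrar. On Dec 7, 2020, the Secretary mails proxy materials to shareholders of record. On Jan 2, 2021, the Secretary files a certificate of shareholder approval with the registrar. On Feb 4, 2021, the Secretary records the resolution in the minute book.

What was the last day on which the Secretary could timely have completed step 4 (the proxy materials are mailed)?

Step 4 runs from Nov 29, 2020, when the information statement is filed. The window is 7–16 days after Nov 29, 2020; it closes on Dec 15, 2020.

Dec 15, 2020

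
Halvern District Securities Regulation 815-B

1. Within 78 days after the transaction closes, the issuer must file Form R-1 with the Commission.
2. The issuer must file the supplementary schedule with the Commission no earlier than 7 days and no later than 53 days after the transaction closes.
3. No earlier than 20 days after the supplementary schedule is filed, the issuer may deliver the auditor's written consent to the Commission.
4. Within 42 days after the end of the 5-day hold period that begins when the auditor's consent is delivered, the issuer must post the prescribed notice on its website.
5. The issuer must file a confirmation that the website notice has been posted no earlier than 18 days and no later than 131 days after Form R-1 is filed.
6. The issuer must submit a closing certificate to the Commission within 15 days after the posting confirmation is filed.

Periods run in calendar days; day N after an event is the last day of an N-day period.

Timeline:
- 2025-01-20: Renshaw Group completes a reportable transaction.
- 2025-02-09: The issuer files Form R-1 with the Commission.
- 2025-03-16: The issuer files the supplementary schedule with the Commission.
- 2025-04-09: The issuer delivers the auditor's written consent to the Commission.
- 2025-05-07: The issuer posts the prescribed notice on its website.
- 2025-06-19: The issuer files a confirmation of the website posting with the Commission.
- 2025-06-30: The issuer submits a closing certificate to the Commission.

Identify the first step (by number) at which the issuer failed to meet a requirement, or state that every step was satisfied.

Step 1 — counting 78 days from 2025-01-20 (when the transaction closes) gives a deadline of 2025-04-08; completed 2025-02-09, before the deadline.
Step 2 — 7 and 53 days from 2025-01-20 (when the transaction closes) are 2025-01-27 and 2025-03-14 respectively; done 2025-03-16 — 2 days after the window closed.
No need to go further; step 2 was not satisfied.

Step 2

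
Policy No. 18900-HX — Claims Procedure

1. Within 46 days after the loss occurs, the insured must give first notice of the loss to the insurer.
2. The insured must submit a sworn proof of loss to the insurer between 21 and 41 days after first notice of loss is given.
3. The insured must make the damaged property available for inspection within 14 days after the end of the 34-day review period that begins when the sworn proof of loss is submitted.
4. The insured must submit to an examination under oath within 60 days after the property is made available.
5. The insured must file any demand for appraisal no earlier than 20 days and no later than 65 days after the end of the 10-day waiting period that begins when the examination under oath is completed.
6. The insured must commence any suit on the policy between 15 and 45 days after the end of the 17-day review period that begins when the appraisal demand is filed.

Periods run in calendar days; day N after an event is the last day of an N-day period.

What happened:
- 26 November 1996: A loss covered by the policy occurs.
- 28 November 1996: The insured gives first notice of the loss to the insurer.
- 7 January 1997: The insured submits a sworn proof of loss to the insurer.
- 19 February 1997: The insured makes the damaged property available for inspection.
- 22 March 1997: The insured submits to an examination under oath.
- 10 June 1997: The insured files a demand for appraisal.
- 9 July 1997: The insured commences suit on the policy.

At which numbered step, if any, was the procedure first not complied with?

Step 1: 46 days after 26 November 1996 (when the loss occurs) is 11 January 1997; completed 28 November 1996, before the deadline.
Step 2: the window is 21–41 days after 28 November 1996 (when first notice of loss is given), so 19 December 1996 through 8 January 1997; done 7 January 1997 — within the window.
Step 3: 14 days after 10 February 1997 (end of the 34-day review period, which began when the sworn proof of loss is submitted on 7 January 1997) is 24 February 1997; done 19 February 1997 — timely.
Step 4: 60 days after 19 February 1997 (when the property is made available) is 20 April 1997; completed 22 March 1997, before the deadline.
Step 5: the window is 20–65 days after 1 April 1997 (end of the 10-day waiting period, which began when the examination under oath is completed on 22 March 1997), so 21 April 1997 through 5 June 1997; done 10 June 1997 — 5 days after the window closed.
The analysis stops there.

Step 5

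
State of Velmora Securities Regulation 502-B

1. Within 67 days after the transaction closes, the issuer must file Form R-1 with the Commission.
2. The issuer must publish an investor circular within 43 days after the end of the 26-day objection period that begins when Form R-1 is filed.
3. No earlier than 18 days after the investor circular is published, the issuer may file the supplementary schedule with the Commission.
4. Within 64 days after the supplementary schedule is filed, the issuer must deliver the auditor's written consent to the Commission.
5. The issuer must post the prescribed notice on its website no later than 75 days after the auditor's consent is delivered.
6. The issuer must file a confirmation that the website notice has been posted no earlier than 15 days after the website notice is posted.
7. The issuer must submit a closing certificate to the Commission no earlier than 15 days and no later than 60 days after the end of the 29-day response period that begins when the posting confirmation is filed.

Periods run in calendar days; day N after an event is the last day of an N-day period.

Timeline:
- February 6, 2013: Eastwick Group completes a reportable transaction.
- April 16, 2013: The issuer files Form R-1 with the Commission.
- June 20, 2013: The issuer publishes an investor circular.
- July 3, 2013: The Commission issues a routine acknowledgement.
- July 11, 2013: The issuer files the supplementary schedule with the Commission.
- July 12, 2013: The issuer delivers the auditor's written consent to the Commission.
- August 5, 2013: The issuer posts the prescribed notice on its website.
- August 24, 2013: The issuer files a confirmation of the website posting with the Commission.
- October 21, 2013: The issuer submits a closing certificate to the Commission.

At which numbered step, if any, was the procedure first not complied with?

Step 1

(1) due by February 6, 2013 + 67 days = April 14, 2013; done April 16, 2013 — 2 days late.
That is the first point of non-compliance.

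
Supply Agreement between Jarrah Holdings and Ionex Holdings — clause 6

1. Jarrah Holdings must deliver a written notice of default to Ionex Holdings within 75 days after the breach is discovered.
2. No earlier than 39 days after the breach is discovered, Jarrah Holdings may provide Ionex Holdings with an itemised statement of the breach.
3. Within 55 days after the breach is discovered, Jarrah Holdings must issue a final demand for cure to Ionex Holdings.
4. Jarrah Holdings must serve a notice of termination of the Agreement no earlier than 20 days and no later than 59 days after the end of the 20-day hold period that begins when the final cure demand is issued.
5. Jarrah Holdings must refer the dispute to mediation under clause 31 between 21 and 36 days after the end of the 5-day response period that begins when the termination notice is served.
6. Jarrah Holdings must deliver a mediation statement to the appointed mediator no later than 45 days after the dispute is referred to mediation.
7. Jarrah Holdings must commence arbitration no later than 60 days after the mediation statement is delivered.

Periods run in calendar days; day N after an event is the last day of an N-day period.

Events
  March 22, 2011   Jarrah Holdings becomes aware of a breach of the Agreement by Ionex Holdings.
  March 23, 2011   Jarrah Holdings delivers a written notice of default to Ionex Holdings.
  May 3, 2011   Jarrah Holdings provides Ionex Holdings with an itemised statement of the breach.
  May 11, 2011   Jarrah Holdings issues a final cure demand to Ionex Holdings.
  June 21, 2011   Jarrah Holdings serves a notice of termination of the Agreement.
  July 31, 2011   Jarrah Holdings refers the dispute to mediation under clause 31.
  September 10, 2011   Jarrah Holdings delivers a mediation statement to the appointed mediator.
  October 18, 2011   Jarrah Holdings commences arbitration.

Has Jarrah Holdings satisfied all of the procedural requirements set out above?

Yes

Step 1 — counting 75 days from March 22, 2011 (when the breach is discovered) gives a deadline of June 5, 2011; March 23, 2011 is within that limit.
Step 2 — must wait 39 days from March 22, 2011 (when the breach is discovered), so not before April 30, 2011; done May 3, 2011, after the minimum wait.
Step 3 — counting 55 days from March 22, 2011 (when the breach is discovered) gives a deadline of May 16, 2011; done May 11, 2011 — timely.
Step 4 — 20 and 59 days from May 31, 2011 (end of the 20-day hold period, which began when the final cure demand is issued on May 11, 2011) are June 20, 2011 and July 29, 2011 respectively; June 21, 2011 falls inside that range.
Step 5 — 21 and 36 days from June 26, 2011 (end of the 5-day response period, which began when the termination notice is served on June 21, 2011) are July 17, 2011 and August 1, 2011 respectively; done July 31, 2011 — within the window.
Step 6 — counting 45 days from July 31, 2011 (when the dispute is referred to mediation) gives a deadline of September 14, 2011; completed September 10, 2011, before the deadline.
Step 7 — counting 60 days from September 10, 2011 (when the mediation statement is delivered) gives a deadline of November 9, 2011; completed October 18, 2011, before the deadline.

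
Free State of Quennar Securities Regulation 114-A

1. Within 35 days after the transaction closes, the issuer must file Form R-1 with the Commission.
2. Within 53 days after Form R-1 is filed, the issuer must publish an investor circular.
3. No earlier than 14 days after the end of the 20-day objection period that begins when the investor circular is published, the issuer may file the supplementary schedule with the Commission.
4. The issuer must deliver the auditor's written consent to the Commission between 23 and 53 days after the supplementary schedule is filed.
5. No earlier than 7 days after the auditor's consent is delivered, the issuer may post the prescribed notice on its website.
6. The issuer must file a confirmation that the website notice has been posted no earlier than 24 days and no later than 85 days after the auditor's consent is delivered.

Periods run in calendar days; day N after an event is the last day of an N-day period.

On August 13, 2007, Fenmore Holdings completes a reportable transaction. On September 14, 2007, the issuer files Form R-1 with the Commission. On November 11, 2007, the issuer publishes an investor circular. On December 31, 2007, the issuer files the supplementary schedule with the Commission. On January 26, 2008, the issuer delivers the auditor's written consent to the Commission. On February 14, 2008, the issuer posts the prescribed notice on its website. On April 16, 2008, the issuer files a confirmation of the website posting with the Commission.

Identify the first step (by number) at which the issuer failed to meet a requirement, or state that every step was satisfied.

Step 2

(1) due by August 13, 2007 + 35 days = September 17, 2007; September 14, 2007 is within that limit.
(2) due by September 14, 2007 + 53 days = November 6, 2007; done November 11, 2007 — 5 days late.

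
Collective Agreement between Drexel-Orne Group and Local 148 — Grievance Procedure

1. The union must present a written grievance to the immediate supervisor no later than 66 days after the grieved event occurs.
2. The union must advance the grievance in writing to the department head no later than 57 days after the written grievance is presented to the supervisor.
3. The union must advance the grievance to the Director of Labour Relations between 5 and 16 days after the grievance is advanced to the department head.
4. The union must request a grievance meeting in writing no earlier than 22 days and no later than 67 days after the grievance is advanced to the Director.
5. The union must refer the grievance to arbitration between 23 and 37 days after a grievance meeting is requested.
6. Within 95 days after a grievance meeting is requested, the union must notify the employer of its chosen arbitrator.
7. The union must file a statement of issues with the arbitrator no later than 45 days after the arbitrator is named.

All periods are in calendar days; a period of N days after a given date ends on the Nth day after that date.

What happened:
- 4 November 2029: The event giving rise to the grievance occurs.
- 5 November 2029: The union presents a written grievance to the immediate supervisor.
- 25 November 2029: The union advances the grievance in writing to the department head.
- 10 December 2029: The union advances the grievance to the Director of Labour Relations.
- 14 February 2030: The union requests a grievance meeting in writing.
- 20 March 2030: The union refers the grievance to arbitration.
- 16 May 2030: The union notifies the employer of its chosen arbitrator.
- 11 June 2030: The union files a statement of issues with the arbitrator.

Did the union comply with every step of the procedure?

(1) due by 4 November 2029 + 66 days = 9 January 2030; done 5 November 2029 — timely.
(2) due by 5 November 2029 + 57 days = 1 January 2030; completed 25 November 2029, before the deadline.
(3) the permitted window runs from 25 November 2029 + 5 = 30 November 2029 to 25 November 2029 + 16 = 11 December 2029; done 10 December 2029 — within the window.
(4) the permitted window runs from 10 December 2029 + 22 = 1 January 2030 to 10 December 2029 + 67 = 15 February 2030; 14 February 2030 falls inside that range.
(5) the permitted window runs from 14 February 2030 + 23 = 9 March 2030 to 14 February 2030 + 37 = 23 March 2030; done 20 March 2030 — within the window.
(6) due by 14 February 2030 + 95 days = 20 May 2030; 16 May 2030 is within that limit.
(7) due by 16 May 2030 + 45 days = 30 June 2030; 11 June 2030 is within that limit.

Yes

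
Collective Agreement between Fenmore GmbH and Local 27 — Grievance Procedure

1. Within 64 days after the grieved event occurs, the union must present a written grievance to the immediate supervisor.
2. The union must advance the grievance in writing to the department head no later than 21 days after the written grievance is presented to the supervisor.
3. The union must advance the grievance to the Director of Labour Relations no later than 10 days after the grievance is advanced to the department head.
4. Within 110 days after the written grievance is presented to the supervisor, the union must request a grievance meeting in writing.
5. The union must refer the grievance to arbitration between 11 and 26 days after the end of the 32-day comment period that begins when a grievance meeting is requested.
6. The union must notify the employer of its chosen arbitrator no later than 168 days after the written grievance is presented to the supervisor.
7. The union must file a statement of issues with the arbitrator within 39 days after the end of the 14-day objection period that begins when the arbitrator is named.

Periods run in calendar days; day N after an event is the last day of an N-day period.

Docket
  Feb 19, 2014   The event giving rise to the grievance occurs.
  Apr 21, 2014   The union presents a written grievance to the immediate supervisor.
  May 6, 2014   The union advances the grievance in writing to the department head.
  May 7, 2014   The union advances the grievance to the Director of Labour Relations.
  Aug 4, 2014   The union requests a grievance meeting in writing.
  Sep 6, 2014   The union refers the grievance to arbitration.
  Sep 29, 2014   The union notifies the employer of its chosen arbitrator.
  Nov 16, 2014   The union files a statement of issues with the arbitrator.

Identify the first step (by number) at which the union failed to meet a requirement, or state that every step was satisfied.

Step 5

Step 1 — counting 64 days from Feb 19, 2014 (when the grieved event occurs) gives a deadline of Apr 24, 2014; done Apr 21, 2014 — timely.
Step 2 — counting 21 days from Apr 21, 2014 (when the written grievance is presented to the supervisor) gives a deadline of May 12, 2014; completed May 6, 2014, before the deadline.
Step 3 — counting 10 days from May 6, 2014 (when the grievance is advanced to the department head) gives a deadline of May 16, 2014; done May 7, 2014 — timely.
Step 4 — counting 110 days from Apr 21, 2014 (when the written grievance is presented to the supervisor) gives a deadline of Aug 9, 2014; done Aug 4, 2014 — timely.
Step 5 — 11 and 26 days from Sep 5, 2014 (end of the 32-day comment period, which began when a grievance meeting is requested on Aug 4, 2014) are Sep 16, 2014 and Oct 1, 2014 respectively; Sep 6, 2014 is 10 days too early.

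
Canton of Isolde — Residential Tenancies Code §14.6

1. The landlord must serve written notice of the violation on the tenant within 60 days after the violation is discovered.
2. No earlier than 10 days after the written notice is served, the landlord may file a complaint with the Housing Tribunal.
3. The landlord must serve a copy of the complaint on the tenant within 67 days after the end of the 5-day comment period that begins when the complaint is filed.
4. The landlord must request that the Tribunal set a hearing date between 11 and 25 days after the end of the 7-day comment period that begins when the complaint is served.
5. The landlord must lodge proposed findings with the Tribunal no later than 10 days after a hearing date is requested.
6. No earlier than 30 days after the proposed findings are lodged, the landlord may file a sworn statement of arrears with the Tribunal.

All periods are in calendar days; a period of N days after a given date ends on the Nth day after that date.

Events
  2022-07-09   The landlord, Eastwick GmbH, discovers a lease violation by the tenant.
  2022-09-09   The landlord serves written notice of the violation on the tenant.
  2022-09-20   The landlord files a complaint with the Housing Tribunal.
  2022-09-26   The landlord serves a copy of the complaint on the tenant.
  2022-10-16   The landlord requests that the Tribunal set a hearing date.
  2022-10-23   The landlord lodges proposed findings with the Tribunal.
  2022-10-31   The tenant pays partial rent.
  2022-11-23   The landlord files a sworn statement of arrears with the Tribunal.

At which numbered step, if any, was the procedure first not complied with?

(1) due by 2022-07-09 + 60 days = 2022-09-07; done 2022-09-09 — 2 days late.

Step 1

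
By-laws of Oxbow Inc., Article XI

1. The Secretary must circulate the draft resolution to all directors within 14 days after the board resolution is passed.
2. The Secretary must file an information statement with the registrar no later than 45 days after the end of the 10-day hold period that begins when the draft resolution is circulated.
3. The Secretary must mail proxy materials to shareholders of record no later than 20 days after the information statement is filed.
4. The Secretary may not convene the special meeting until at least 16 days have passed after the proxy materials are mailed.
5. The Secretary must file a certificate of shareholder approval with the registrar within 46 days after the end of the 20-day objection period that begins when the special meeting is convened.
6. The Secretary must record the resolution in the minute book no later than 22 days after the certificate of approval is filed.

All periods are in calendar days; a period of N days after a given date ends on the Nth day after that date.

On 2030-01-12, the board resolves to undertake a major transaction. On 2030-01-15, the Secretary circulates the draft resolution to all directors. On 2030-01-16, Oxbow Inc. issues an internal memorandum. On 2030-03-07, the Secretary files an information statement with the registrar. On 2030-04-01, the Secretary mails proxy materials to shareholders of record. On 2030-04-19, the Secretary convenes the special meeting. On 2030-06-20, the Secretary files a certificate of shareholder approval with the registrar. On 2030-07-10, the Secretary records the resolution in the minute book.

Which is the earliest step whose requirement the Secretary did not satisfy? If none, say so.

Step 1 — counting 14 days from 2030-01-12 (when the board resolution is passed) gives a deadline of 2030-01-26; 2030-01-15 is within that limit.
Step 2 — counting 45 days from 2030-01-25 (end of the 10-day hold period, which began when the draft resolution is circulated on 2030-01-15) gives a deadline of 2030-03-11; completed 2030-03-07, before the deadline.
Step 3 — counting 20 days from 2030-03-07 (when the information statement is filed) gives a deadline of 2030-03-27; done 2030-04-01 — 5 days late.
The procedure was therefore not followed at step 3.

Step 3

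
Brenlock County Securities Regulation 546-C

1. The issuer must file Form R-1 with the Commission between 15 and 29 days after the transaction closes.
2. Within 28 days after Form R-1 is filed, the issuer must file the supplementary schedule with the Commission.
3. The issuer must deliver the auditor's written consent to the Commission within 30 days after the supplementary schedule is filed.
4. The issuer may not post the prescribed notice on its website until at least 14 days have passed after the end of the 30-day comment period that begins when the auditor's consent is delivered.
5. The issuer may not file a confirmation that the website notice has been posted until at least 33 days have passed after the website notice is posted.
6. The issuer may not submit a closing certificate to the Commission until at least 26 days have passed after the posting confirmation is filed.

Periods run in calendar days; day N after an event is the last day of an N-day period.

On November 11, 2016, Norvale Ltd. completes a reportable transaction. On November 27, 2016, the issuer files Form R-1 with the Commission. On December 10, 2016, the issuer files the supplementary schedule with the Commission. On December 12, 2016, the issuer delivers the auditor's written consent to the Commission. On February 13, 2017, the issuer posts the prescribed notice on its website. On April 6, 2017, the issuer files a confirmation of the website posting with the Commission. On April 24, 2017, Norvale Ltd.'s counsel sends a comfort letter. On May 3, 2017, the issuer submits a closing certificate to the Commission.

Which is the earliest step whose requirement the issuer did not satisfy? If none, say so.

(1) the permitted window runs from November 11, 2016 + 15 = November 26, 2016 to November 11, 2016 + 29 = December 10, 2016; November 27, 2016 falls inside that range.
(2) due by November 27, 2016 + 28 days = December 25, 2016; done December 10, 2016 — timely.
(3) due by December 10, 2016 + 30 days = January 9, 2017; December 12, 2016 is within that limit.
(4) permitted from January 11, 2017 + 14 days = January 25, 2017 onward; February 13, 2017 is on or after that date.
(5) permitted from February 13, 2017 + 33 days = March 18, 2017 onward; done April 6, 2017 — permitted.
(6) permitted from April 6, 2017 + 26 days = May 2, 2017 onward; done May 3, 2017 — permitted.

None — every step was satisfied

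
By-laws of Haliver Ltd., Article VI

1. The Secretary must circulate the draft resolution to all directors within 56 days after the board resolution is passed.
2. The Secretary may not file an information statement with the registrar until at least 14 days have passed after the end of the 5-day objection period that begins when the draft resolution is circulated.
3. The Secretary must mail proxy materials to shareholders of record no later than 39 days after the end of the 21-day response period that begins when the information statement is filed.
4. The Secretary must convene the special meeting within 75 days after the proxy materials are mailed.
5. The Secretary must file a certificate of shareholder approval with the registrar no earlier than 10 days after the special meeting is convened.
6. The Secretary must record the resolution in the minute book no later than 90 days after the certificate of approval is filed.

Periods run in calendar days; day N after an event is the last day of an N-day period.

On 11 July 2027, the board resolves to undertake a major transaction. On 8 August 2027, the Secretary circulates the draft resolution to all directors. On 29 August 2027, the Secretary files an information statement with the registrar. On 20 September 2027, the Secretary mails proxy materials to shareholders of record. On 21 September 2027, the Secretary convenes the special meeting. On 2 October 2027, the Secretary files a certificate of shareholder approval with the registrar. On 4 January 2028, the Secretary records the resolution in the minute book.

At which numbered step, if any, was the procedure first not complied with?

(1) due by 11 July 2027 + 56 days = 5 September 2027; completed 8 August 2027, before the deadline.
(2) permitted from 13 August 2027 + 14 days = 27 August 2027 onward; done 29 August 2027, after the minimum wait.
(3) due by 19 September 2027 + 39 days = 28 October 2027; completed 20 September 2027, before the deadline.
(4) due by 20 September 2027 + 75 days = 4 December 2027; 21 September 2027 is within that limit.
(5) permitted from 21 September 2027 + 10 days = 1 October 2027 onward; 2 October 2027 is on or after that date.
(6) due by 2 October 2027 + 90 days = 31 December 2027; done 4 January 2028 — 4 days late.
The analysis stops there.

Step 6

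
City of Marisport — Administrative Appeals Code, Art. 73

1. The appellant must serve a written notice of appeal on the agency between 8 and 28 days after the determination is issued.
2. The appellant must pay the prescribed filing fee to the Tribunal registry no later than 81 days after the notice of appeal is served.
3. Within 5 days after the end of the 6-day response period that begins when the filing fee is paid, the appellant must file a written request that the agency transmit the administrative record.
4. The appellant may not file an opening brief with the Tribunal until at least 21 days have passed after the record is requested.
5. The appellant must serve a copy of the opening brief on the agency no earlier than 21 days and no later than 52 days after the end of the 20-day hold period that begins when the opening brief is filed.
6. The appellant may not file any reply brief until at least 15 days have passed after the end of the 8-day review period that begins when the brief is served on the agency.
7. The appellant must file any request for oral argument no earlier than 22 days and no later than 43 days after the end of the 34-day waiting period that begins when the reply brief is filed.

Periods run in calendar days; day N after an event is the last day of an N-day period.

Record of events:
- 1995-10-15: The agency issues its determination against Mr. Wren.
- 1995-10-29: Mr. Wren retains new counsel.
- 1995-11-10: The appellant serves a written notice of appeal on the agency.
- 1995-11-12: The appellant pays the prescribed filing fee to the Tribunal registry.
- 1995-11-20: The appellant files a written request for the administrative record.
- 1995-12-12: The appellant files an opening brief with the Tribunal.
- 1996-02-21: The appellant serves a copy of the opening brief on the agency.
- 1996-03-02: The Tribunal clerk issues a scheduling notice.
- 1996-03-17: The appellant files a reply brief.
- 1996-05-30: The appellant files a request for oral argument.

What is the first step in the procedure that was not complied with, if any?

None — every step was satisfied

(1) the permitted window runs from 1995-10-15 + 8 = 1995-10-23 to 1995-10-15 + 28 = 1995-11-12; done 1995-11-10, which is between those dates.
(2) due by 1995-11-10 + 81 days = 1996-01-30; done 1995-11-12 — timely.
(3) due by 1995-11-18 + 5 days = 1995-11-23; 1995-11-20 is within that limit.
(4) permitted from 1995-11-20 + 21 days = 1995-12-11 onward; 1995-12-12 is on or after that date.
(5) the permitted window runs from 1996-01-01 + 21 = 1996-01-22 to 1996-01-01 + 52 = 1996-02-22; 1996-02-21 falls inside that range.
(6) permitted from 1996-02-29 + 15 days = 1996-03-15 onward; done 1996-03-17 — permitted.
(7) the permitted window runs from 1996-04-20 + 22 = 1996-05-12 to 1996-04-20 + 43 = 1996-06-02; 1996-05-30 falls inside that range.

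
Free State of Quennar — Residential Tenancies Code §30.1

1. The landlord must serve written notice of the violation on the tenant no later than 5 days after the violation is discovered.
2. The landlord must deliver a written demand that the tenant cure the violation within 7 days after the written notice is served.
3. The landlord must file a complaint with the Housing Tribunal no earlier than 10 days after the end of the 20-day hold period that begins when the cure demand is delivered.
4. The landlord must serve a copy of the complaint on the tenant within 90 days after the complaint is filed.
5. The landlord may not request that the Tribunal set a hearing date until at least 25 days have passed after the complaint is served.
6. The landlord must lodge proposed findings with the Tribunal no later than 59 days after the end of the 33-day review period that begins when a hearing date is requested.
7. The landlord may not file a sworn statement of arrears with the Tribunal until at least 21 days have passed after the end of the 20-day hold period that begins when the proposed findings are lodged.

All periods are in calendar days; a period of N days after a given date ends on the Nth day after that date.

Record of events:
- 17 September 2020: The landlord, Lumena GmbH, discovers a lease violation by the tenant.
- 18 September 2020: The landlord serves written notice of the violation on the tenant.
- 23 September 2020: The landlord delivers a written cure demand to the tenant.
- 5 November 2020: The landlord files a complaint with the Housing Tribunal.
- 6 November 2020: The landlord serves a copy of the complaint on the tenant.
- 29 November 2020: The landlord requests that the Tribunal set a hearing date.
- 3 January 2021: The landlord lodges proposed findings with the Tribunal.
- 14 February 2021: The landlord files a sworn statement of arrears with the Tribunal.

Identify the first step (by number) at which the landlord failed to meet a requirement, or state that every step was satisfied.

Step 5

Step 1: 5 days after 17 September 2020 (when the violation is discovered) is 22 September 2020; completed 18 September 2020, before the deadline.
Step 2: 7 days after 18 September 2020 (when the written notice is served) is 25 September 2020; 23 September 2020 is within that limit.
Step 3: the earliest permitted date is 10 days after 13 October 2020 (end of the 20-day hold period, which began when the cure demand is delivered on 23 September 2020), i.e. 23 October 2020; done 5 November 2020, after the minimum wait.
Step 4: 90 days after 5 November 2020 (when the complaint is filed) is 3 February 2021; done 6 November 2020 — timely.
Step 5: the earliest permitted date is 25 days after 6 November 2020 (when the complaint is served), i.e. 1 December 2020; done 29 November 2020 — 2 days too early.
No need to go further; step 5 was not satisfied.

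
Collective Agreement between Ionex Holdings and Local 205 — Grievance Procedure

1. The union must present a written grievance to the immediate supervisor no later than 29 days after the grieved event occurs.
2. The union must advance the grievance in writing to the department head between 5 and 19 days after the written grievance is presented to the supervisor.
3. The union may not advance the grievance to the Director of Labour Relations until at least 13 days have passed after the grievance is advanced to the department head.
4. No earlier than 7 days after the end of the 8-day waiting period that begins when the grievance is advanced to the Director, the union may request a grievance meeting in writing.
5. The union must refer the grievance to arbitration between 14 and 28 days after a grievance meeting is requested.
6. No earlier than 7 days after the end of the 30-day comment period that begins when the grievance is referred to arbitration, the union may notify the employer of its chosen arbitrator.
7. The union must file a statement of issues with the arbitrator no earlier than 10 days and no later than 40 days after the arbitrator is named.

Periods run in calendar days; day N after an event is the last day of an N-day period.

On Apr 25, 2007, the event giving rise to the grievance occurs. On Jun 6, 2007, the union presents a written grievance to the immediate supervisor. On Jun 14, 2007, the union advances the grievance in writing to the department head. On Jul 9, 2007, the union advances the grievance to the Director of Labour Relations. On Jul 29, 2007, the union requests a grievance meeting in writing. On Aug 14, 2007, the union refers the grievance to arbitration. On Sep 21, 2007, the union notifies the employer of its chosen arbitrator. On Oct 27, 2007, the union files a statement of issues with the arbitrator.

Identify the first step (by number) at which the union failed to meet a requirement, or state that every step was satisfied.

Step 1

(1) due by Apr 25, 2007 + 29 days = May 24, 2007; Jun 6, 2007 misses that deadline by 13 days.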